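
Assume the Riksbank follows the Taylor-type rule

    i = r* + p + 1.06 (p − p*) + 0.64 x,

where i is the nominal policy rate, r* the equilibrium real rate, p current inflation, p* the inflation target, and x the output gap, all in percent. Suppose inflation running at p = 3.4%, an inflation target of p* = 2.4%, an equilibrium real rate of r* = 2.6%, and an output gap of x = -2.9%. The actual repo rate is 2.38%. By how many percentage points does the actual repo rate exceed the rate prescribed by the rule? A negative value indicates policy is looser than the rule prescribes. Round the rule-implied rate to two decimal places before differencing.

i = 2.6 + 3.4 + 1.06 × (3.4 − 2.4) + 0.64 × (-2.9)
   = 2.6 + 3.4 + 1.06 − 1.856 = 5.20
Deviation = 2.38 − 5.20 = -2.82 pp.

-2.82 pp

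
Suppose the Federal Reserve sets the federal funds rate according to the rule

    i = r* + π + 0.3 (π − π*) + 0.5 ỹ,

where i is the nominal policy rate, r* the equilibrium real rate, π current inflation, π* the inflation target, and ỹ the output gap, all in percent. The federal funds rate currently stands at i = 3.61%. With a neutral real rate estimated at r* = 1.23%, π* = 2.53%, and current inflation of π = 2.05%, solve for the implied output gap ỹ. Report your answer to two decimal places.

0.95%

0.5 ỹ = 3.61 − 1.23 − 2.05 − 0.3 × (2.05 − 2.53) = 0.474
ỹ = 0.474 / 0.5 = 0.95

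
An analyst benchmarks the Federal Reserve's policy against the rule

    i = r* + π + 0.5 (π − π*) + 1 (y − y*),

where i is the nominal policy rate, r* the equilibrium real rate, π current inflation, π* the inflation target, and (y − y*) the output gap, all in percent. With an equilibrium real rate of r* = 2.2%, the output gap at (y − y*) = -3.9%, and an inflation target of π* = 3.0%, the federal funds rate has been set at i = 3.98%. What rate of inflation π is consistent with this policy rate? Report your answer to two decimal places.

4.79%

Collecting π: i = r* + (1 + 0.5) π − 0.5 π* + 1 (y − y*)
1.5 π = 3.98 − 2.2 + 0.5 × 3.0 − 1 × (-3.9) = 7.18
π = 7.18 / 1.5 = 4.79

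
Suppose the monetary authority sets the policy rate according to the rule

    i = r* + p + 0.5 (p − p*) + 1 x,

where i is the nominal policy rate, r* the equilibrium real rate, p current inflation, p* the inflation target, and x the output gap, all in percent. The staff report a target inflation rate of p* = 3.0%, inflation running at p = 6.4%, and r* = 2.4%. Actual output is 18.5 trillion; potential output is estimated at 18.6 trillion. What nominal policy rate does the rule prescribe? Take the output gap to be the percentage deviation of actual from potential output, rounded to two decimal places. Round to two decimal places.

9.96%

Output gap = 100 × (18.5 − 18.6) / 18.6 = -0.54%.
i = 2.40 + 6.40 + 0.5 × (6.40 − 3.00) + 1 × (-0.54)
   = 2.40 + 6.4 + 1.7 − 0.54 = 9.96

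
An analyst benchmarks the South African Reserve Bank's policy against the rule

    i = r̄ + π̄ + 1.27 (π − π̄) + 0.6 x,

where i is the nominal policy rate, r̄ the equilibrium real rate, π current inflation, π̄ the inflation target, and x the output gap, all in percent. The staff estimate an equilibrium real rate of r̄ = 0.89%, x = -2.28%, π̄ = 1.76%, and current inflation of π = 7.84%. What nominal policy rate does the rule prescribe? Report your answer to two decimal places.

9.00%

i = 0.89 + 1.76 + 1.27 × (7.84 − 1.76) + 0.6 × (-2.28)
   = 0.89 + 1.76 + 7.7216 − 1.368 = 9.00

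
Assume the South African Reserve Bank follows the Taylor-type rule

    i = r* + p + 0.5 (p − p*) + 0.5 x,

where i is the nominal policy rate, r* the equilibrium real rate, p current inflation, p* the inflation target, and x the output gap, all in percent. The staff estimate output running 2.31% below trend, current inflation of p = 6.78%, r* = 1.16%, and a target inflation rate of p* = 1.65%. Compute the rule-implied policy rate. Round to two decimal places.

Output 2.31% below potential → x = -2.31.
i = 1.16 + 6.78 + 0.5 × (6.78 − 1.65) + 0.5 × (-2.31)
   = 1.16 + 6.78 + 2.565 − 1.155 = 9.35

9.35%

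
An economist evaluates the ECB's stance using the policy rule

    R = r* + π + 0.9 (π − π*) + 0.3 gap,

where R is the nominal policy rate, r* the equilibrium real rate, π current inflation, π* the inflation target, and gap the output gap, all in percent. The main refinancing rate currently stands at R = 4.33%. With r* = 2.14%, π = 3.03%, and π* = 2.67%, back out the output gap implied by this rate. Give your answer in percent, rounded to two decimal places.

-3.88%

0.3 gap = 4.33 − 2.14 − 3.03 − 0.9 × (3.03 − 2.67) = -1.164
gap = -1.164 / 0.3 = -3.88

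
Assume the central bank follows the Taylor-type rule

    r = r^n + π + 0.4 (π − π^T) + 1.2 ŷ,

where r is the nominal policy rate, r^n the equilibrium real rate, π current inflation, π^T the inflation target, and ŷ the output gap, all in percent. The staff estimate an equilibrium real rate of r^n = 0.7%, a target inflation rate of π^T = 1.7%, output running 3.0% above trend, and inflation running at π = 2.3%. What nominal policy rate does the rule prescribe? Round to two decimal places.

6.84%

Output 3.0% above potential → ŷ = 3.0.
r = 0.7 + 2.3 + 0.4 × (2.3 − 1.7) + 1.2 × 3.0
   = 0.7 + 2.3 + 0.24 + 3.6 = 6.84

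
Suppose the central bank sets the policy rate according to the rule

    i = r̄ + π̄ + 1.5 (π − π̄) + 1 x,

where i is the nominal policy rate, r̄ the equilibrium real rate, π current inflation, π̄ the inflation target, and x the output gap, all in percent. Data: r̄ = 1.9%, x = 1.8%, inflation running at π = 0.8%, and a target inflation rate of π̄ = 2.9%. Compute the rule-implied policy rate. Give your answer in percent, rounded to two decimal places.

3.45%

i = 1.9 + 2.9 + 1.5 × (0.8 − 2.9) + 1 × 1.8
   = 1.9 + 2.9 − 3.15 + 1.8 = 3.45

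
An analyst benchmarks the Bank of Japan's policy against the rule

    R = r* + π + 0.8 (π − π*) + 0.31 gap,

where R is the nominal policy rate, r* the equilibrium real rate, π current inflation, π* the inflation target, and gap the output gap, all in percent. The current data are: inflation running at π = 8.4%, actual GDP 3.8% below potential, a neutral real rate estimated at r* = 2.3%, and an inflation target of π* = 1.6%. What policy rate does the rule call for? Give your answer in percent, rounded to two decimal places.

Output 3.8% below potential → gap = -3.8.
R = 2.3 + 8.4 + 0.8 × (8.4 − 1.6) + 0.31 × (-3.8)
   = 2.3 + 8.4 + 5.44 − 1.178 = 14.96

14.96%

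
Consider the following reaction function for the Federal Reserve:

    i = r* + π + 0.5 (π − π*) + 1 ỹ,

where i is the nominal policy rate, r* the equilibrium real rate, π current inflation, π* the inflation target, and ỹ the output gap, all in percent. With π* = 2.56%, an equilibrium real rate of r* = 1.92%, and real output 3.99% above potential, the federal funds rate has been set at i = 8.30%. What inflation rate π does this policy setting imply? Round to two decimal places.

Output 3.99% above potential → ỹ = 3.99.
Collecting π: i = r* + (1 + 0.5) π − 0.5 π* + 1 ỹ
1.5 π = 8.30 − 1.92 + 0.5 × 2.56 − 1 × 3.99 = 3.67
π = 3.67 / 1.5 = 2.45

2.45%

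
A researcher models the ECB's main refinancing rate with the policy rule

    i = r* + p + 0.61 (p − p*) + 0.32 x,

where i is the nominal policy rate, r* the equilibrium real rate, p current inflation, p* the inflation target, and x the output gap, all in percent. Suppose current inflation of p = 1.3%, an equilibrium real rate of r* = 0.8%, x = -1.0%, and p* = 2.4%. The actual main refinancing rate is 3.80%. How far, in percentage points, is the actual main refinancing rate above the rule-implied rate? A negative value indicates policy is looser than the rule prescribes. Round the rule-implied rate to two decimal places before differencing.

2.69 pp

i = 0.8 + 1.3 + 0.61 × (1.3 − 2.4) + 0.32 × (-1.0)
   = 0.8 + 1.3 − 0.671 − 0.32 = 1.11
Deviation = 3.80 − 1.11 = 2.69 pp.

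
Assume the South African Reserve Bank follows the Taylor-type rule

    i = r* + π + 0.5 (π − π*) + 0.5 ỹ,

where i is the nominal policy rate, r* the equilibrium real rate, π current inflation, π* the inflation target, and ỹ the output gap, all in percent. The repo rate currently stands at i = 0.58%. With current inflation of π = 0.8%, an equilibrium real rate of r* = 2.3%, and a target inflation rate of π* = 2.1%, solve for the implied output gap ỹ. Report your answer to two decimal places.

-3.74%

0.5 ỹ = 0.58 − 2.3 − 0.8 − 0.5 × (0.8 − 2.1) = -1.87
ỹ = -1.87 / 0.5 = -3.74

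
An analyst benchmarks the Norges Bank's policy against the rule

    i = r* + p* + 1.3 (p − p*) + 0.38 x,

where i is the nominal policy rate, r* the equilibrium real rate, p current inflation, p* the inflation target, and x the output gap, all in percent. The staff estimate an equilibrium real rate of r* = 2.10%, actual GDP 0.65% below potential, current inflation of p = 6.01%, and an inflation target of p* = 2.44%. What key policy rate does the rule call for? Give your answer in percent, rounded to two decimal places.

Output 0.65% below potential → x = -0.65.
i = 2.10 + 2.44 + 1.3 × (6.01 − 2.44) + 0.38 × (-0.65)
   = 2.10 + 2.44 + 4.641 − 0.247 = 8.93

8.93%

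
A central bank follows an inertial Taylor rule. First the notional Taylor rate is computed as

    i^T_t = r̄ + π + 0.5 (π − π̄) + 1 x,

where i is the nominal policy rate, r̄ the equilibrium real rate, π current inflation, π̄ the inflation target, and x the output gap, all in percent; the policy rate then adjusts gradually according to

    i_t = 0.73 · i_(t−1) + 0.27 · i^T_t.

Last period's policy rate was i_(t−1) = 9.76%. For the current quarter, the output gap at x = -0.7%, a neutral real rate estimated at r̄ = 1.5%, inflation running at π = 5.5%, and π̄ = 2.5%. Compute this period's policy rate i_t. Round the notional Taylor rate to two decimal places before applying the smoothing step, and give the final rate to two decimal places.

i^T_t = 1.5 + 5.5 + 0.5 × (5.5 − 2.5) + 1 × (-0.7)
   = 1.5 + 5.5 + 1.5 − 0.7 = 7.80
i_t = 0.73 × 9.76 + 0.27 × 7.80 = 7.1248 + 2.106 = 9.23

9.23%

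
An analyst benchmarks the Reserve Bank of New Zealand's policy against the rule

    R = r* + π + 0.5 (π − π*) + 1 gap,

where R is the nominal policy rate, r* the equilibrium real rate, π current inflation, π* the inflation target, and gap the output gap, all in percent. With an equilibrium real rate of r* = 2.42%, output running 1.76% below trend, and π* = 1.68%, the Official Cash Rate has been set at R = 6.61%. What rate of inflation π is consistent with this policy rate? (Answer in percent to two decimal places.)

4.53%

Output 1.76% below potential → gap = -1.76.
Collecting π: R = r* + (1 + 0.5) π − 0.5 π* + 1 gap
1.5 π = 6.61 − 2.42 + 0.5 × 1.68 − 1 × (-1.76) = 6.79
π = 6.79 / 1.5 = 4.53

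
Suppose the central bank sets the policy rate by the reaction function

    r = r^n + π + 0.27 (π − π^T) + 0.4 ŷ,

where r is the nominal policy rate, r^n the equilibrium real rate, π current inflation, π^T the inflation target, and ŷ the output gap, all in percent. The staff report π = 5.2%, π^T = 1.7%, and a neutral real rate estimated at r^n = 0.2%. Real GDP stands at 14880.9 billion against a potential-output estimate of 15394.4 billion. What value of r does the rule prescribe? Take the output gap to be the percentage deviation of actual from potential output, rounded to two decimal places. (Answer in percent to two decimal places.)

Output gap = 100 × (14880.9 − 15394.4) / 15394.4 = -3.34%.
r = 0.20 + 5.20 + 0.27 × (5.20 − 1.70) + 0.4 × (-3.34)
   = 0.20 + 5.2 + 0.945 − 1.336 = 5.01

5.01%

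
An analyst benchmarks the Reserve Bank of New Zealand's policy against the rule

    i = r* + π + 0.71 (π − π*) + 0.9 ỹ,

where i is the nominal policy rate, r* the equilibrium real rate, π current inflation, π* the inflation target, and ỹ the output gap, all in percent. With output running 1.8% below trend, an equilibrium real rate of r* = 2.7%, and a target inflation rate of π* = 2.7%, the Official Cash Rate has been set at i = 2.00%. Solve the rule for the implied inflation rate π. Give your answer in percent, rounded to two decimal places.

1.66%

Output 1.8% below potential → ỹ = -1.8.
Collecting π: i = r* + (1 + 0.71) π − 0.71 π* + 0.9 ỹ
1.71 π = 2.00 − 2.7 + 0.71 × 2.7 − 0.9 × (-1.8) = 2.837
π = 2.837 / 1.71 = 1.66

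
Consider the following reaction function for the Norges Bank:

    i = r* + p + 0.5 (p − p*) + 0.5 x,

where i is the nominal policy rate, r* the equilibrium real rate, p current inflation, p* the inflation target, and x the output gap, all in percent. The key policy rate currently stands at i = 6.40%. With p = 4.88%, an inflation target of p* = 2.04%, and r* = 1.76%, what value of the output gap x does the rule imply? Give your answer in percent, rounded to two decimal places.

-3.32%

0.5 x = 6.40 − 1.76 − 4.88 − 0.5 × (4.88 − 2.04) = -1.66
x = -1.66 / 0.5 = -3.32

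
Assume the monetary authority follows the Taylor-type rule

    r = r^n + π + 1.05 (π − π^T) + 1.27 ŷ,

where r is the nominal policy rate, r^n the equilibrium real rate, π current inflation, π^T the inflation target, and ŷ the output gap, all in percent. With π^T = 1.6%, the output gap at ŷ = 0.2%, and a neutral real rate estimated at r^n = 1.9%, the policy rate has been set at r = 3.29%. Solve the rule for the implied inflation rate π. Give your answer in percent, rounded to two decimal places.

1.37%

Collecting π: r = r^n + (1 + 1.05) π − 1.05 π^T + 1.27 ŷ
2.05 π = 3.29 − 1.9 + 1.05 × 1.6 − 1.27 × 0.2 = 2.816
π = 2.816 / 2.05 = 1.37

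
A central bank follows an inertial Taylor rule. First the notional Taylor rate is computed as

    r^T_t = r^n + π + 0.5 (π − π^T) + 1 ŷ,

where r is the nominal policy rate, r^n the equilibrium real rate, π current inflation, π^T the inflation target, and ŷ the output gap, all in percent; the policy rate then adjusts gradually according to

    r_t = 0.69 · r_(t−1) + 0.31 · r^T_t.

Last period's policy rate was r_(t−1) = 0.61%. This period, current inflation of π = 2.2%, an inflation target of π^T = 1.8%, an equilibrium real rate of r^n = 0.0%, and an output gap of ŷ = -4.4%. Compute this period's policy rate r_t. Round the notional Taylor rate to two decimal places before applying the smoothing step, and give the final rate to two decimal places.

-0.20%

r^T_t = 0.0 + 2.2 + 0.5 × (2.2 − 1.8) + 1 × (-4.4)
   = 0.0 + 2.2 + 0.2 − 4.4 = -2.00
r_t = 0.69 × 0.61 + 0.31 × (-2.00) = 0.4209 − 0.62 = -0.20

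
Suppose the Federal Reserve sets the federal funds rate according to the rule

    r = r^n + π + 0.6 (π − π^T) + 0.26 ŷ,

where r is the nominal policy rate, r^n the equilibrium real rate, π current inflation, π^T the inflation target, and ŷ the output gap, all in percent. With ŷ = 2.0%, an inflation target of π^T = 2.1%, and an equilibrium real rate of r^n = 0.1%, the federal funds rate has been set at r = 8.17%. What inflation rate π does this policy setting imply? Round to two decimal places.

Collecting π: r = r^n + (1 + 0.6) π − 0.6 π^T + 0.26 ŷ
1.6 π = 8.17 − 0.1 + 0.6 × 2.1 − 0.26 × 2.0 = 8.81
π = 8.81 / 1.6 = 5.51

5.51%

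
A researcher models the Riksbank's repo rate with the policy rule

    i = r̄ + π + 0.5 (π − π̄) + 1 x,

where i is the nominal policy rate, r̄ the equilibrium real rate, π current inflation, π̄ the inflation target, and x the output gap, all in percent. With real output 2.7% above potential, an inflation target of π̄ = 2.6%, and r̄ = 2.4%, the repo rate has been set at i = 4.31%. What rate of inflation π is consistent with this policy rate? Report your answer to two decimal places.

Output 2.7% above potential → x = 2.7.
Collecting π: i = r̄ + (1 + 0.5) π − 0.5 π̄ + 1 x
1.5 π = 4.31 − 2.4 + 0.5 × 2.6 − 1 × 2.7 = 0.51
π = 0.51 / 1.5 = 0.34

0.34%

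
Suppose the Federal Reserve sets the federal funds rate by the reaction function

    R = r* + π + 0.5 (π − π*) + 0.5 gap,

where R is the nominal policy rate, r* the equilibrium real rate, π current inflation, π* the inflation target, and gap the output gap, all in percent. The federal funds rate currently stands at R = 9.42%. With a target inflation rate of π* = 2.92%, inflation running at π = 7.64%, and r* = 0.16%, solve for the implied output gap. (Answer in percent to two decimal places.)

-1.48%

0.5 gap = 9.42 − 0.16 − 7.64 − 0.5 × (7.64 − 2.92) = -0.74
gap = -0.74 / 0.5 = -1.48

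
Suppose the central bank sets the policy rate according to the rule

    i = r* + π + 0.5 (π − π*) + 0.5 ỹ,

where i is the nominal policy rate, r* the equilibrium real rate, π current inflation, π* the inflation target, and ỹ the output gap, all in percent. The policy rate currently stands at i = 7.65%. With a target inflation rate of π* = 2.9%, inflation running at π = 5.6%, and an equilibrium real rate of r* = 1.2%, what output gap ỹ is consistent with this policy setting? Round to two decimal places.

-1.00%

0.5 ỹ = 7.65 − 1.2 − 5.6 − 0.5 × (5.6 − 2.9) = -0.5
ỹ = -0.5 / 0.5 = -1.00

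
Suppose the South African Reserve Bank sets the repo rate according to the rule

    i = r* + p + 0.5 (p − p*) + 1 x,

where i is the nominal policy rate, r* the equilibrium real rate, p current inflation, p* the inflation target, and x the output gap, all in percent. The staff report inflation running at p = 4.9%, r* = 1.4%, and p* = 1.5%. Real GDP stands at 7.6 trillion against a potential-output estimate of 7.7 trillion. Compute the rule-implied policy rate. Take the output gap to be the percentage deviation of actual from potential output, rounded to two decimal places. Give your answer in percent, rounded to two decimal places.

6.70%

Output gap = 100 × (7.6 − 7.7) / 7.7 = -1.30%.
i = 1.40 + 4.90 + 0.5 × (4.90 − 1.50) + 1 × (-1.30)
   = 1.40 + 4.9 + 1.7 − 1.3 = 6.70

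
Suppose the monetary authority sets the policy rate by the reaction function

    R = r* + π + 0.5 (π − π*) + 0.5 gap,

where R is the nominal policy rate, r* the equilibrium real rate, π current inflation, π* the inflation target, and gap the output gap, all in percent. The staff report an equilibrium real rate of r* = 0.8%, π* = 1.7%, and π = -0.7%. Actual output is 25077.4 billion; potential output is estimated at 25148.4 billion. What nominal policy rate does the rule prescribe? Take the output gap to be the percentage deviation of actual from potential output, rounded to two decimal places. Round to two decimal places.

-1.24%

Output gap = 100 × (25077.4 − 25148.4) / 25148.4 = -0.28%.
R = 0.80 + (-0.70) + 0.5 × (-0.70 − 1.70) + 0.5 × (-0.28)
   = 0.80 − 0.7 − 1.2 − 0.14 = -1.24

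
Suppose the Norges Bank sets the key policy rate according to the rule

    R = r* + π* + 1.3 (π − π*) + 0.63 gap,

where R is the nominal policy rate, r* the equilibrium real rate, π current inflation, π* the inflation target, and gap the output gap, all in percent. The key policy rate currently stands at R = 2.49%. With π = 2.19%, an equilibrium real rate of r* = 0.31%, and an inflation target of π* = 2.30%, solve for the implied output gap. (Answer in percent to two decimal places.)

0.63 gap = 2.49 − 0.31 − 2.30 − 1.3 × (2.19 − 2.30) = 0.023
gap = 0.023 / 0.63 = 0.04

0.04%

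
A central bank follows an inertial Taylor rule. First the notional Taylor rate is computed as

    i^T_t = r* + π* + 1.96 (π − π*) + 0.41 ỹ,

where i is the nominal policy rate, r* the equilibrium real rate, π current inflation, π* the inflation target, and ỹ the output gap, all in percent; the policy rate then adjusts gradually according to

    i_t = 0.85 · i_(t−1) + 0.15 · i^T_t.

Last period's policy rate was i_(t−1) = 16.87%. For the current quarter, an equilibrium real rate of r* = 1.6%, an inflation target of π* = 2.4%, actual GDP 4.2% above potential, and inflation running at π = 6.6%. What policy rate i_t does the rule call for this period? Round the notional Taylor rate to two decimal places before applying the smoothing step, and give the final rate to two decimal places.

Output 4.2% above potential → ỹ = 4.2.
i^T_t = 1.6 + 2.4 + 1.96 × (6.6 − 2.4) + 0.41 × 4.2
   = 1.6 + 2.4 + 8.232 + 1.722 = 13.95
i_t = 0.85 × 16.87 + 0.15 × 13.95 = 14.3395 + 2.0925 = 16.43

16.43%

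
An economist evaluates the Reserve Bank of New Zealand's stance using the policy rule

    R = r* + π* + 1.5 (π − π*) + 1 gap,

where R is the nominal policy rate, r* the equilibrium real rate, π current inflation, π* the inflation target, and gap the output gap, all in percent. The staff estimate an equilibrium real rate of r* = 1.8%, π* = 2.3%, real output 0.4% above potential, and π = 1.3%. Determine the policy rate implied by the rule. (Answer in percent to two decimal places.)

3.00%

Output 0.4% above potential → gap = 0.4.
R = 1.8 + 2.3 + 1.5 × (1.3 − 2.3) + 1 × 0.4
   = 1.8 + 2.3 − 1.5 + 0.4 = 3.00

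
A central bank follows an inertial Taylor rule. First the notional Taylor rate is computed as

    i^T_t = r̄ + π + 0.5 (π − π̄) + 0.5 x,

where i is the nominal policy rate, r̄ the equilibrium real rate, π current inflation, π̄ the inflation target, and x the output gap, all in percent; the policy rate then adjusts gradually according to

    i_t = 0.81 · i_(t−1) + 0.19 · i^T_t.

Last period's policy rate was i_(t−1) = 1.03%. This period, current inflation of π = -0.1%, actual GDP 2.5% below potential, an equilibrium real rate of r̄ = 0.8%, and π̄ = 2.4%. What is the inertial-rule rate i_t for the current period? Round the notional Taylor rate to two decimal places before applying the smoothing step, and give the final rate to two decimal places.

0.49%

Output 2.5% below potential → x = -2.5.
i^T_t = 0.8 + (-0.1) + 0.5 × (-0.1 − 2.4) + 0.5 × (-2.5)
   = 0.8 − 0.1 − 1.25 − 1.25 = -1.80
i_t = 0.81 × 1.03 + 0.19 × (-1.80) = 0.8343 − 0.342 = 0.49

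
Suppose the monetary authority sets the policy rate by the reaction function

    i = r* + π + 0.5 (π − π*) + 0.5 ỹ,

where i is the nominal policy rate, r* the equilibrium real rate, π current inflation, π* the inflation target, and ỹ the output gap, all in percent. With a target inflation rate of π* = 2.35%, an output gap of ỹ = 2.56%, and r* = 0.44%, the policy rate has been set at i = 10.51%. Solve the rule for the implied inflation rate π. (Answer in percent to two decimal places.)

Collecting π: i = r* + (1 + 0.5) π − 0.5 π* + 0.5 ỹ
1.5 π = 10.51 − 0.44 + 0.5 × 2.35 − 0.5 × 2.56 = 9.965
π = 9.965 / 1.5 = 6.64

6.64%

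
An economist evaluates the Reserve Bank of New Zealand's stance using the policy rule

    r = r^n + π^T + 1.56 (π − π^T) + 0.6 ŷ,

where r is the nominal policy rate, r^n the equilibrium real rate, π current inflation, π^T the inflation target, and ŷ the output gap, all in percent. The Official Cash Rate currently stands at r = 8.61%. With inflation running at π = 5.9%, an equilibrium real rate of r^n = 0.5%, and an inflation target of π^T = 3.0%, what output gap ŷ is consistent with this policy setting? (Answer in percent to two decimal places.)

0.6 ŷ = 8.61 − 0.5 − 3.0 − 1.56 × (5.9 − 3.0) = 0.586
ŷ = 0.586 / 0.6 = 0.98

0.98%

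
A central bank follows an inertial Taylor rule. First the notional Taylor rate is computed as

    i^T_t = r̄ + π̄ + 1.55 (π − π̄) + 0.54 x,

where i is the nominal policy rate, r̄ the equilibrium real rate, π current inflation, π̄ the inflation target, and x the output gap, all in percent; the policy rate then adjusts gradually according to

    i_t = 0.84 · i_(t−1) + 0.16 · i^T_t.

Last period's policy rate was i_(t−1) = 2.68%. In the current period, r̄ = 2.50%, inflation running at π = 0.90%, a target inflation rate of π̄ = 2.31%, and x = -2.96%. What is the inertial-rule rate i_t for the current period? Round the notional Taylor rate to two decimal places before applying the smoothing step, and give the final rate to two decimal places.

i^T_t = 2.50 + 2.31 + 1.55 × (0.90 − 2.31) + 0.54 × (-2.96)
   = 2.50 + 2.31 − 2.1855 − 1.5984 = 1.03
i_t = 0.84 × 2.68 + 0.16 × 1.03 = 2.2512 + 0.1648 = 2.42

2.42%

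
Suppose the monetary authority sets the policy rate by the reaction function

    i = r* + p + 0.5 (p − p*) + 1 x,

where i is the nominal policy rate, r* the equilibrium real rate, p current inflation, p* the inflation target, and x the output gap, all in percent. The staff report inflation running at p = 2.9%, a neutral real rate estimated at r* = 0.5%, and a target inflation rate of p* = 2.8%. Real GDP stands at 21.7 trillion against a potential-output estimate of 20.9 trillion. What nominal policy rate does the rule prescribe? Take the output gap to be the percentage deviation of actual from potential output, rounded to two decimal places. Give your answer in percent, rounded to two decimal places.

Output gap = 100 × (21.7 − 20.9) / 20.9 = 3.83%.
i = 0.50 + 2.90 + 0.5 × (2.90 − 2.80) + 1 × 3.83
   = 0.50 + 2.9 + 0.05 + 3.83 = 7.28

7.28%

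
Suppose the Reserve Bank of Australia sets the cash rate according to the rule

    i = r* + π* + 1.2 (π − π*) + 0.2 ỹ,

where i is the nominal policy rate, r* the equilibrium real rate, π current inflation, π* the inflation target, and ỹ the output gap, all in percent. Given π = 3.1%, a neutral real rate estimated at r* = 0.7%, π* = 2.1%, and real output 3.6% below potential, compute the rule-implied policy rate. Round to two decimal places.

Output 3.6% below potential → ỹ = -3.6.
i = 0.7 + 2.1 + 1.2 × (3.1 − 2.1) + 0.2 × (-3.6)
   = 0.7 + 2.1 + 1.2 − 0.72 = 3.28

3.28%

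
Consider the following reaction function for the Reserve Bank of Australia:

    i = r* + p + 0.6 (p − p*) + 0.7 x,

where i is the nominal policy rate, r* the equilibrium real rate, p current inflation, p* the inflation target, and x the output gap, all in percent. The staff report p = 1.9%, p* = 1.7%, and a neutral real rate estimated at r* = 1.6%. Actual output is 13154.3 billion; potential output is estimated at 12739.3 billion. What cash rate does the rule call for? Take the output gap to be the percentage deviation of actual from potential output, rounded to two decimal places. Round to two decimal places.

Output gap = 100 × (13154.3 − 12739.3) / 12739.3 = 3.26%.
i = 1.60 + 1.90 + 0.6 × (1.90 − 1.70) + 0.7 × 3.26
   = 1.60 + 1.9 + 0.12 + 2.282 = 5.90

5.90%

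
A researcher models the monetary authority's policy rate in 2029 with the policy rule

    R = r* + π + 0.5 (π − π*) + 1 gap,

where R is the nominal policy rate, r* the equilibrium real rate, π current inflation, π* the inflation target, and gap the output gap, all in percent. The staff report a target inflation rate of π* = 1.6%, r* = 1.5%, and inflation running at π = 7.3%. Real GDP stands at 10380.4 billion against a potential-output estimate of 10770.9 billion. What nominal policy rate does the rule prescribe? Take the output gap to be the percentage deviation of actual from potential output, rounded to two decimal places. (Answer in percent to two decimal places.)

8.02%

Output gap = 100 × (10380.4 − 10770.9) / 10770.9 = -3.63%.
R = 1.50 + 7.30 + 0.5 × (7.30 − 1.60) + 1 × (-3.63)
   = 1.50 + 7.3 + 2.85 − 3.63 = 8.02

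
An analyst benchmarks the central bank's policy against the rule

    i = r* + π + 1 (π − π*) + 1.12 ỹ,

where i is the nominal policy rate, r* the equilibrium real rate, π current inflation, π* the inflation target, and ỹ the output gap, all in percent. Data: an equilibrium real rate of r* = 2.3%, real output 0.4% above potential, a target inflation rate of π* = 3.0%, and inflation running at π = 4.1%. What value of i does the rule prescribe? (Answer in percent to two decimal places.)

Output 0.4% above potential → ỹ = 0.4.
i = 2.3 + 4.1 + 1 × (4.1 − 3.0) + 1.12 × 0.4
   = 2.3 + 4.1 + 1.1 + 0.448 = 7.95

7.95%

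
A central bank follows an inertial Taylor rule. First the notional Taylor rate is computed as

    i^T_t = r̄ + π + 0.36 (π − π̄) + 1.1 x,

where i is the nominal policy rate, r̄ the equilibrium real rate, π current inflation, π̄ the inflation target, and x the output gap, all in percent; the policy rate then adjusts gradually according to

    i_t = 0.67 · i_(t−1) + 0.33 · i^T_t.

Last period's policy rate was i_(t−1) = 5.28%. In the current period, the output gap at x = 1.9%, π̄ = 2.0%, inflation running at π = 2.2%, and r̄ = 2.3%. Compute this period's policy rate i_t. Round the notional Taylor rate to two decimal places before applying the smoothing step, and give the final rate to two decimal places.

5.74%

i^T_t = 2.3 + 2.2 + 0.36 × (2.2 − 2.0) + 1.1 × 1.9
   = 2.3 + 2.2 + 0.072 + 2.09 = 6.66
i_t = 0.67 × 5.28 + 0.33 × 6.66 = 3.5376 + 2.1978 = 5.74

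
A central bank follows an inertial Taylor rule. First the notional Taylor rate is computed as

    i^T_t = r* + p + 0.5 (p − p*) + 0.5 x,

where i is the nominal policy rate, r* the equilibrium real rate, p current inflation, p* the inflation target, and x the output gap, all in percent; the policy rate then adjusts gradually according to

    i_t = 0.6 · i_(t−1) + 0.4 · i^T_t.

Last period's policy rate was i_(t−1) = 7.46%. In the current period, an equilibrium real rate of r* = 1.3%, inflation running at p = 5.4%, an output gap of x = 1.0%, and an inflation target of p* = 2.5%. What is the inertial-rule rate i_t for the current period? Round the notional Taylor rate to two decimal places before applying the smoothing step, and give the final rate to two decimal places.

7.94%

i^T_t = 1.3 + 5.4 + 0.5 × (5.4 − 2.5) + 0.5 × 1.0
   = 1.3 + 5.4 + 1.45 + 0.5 = 8.65
i_t = 0.6 × 7.46 + 0.4 × 8.65 = 4.476 + 3.46 = 7.94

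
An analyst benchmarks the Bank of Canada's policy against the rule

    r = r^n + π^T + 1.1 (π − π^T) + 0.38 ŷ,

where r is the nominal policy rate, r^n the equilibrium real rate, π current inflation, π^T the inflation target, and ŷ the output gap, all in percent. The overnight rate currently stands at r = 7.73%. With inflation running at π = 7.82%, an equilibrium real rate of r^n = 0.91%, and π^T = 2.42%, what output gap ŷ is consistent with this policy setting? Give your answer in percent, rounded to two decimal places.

0.38 ŷ = 7.73 − 0.91 − 2.42 − 1.1 × (7.82 − 2.42) = -1.54
ŷ = -1.54 / 0.38 = -4.05

-4.05%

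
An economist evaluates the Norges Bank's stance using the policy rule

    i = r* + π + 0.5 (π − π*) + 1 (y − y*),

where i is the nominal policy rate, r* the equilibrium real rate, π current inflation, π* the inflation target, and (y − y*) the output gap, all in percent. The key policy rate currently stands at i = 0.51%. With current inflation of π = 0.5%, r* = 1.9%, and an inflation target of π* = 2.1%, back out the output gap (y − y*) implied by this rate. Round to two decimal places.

1 (y − y*) = 0.51 − 1.9 − 0.5 − 0.5 × (0.5 − 2.1) = -1.09
(y − y*) = -1.09 / 1 = -1.09

-1.09%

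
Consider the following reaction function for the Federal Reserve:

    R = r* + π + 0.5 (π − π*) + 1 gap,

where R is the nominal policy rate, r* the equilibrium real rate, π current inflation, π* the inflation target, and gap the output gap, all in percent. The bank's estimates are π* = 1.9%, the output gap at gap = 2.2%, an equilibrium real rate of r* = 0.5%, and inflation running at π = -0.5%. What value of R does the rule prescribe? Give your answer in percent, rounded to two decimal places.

1.00%

R = 0.5 + (-0.5) + 0.5 × (-0.5 − 1.9) + 1 × 2.2
   = 0.5 − 0.5 − 1.2 + 2.2 = 1.00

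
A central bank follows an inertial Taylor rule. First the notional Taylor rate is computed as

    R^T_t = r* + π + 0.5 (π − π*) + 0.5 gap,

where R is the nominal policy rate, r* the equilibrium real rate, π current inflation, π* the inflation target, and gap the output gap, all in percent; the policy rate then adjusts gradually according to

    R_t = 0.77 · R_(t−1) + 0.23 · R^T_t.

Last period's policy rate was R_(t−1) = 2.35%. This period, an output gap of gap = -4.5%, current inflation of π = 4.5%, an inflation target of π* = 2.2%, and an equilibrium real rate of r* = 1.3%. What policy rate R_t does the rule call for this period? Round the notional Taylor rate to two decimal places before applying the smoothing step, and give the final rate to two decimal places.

2.89%

R^T_t = 1.3 + 4.5 + 0.5 × (4.5 − 2.2) + 0.5 × (-4.5)
   = 1.3 + 4.5 + 1.15 − 2.25 = 4.70
R_t = 0.77 × 2.35 + 0.23 × 4.70 = 1.8095 + 1.081 = 2.89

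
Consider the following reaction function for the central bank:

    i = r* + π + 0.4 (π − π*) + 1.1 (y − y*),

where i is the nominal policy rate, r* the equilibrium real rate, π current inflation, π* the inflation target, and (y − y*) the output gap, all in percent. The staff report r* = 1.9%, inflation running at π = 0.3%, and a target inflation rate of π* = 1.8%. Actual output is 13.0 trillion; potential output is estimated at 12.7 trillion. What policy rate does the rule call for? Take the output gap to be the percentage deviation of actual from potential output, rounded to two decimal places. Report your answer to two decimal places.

4.20%

Output gap = 100 × (13.0 − 12.7) / 12.7 = 2.36%.
i = 1.90 + 0.30 + 0.4 × (0.30 − 1.80) + 1.1 × 2.36
   = 1.90 + 0.3 − 0.6 + 2.596 = 4.20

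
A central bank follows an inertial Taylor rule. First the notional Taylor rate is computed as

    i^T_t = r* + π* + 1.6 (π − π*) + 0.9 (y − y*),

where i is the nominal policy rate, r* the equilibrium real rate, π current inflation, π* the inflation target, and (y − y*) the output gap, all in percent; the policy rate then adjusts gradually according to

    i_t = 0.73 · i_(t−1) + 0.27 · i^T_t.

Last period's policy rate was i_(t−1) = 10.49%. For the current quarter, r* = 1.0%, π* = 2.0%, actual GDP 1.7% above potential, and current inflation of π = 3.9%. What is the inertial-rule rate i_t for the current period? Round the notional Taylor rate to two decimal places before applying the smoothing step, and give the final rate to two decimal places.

9.70%

Output 1.7% above potential → (y − y*) = 1.7.
i^T_t = 1.0 + 2.0 + 1.6 × (3.9 − 2.0) + 0.9 × 1.7
   = 1.0 + 2 + 3.04 + 1.53 = 7.57
i_t = 0.73 × 10.49 + 0.27 × 7.57 = 7.6577 + 2.0439 = 9.70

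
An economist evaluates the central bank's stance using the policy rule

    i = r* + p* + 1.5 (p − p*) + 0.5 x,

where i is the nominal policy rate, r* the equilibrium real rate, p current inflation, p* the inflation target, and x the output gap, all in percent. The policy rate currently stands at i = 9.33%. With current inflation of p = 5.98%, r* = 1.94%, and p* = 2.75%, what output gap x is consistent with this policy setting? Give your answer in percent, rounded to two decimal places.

-0.41%

0.5 x = 9.33 − 1.94 − 2.75 − 1.5 × (5.98 − 2.75) = -0.205
x = -0.205 / 0.5 = -0.41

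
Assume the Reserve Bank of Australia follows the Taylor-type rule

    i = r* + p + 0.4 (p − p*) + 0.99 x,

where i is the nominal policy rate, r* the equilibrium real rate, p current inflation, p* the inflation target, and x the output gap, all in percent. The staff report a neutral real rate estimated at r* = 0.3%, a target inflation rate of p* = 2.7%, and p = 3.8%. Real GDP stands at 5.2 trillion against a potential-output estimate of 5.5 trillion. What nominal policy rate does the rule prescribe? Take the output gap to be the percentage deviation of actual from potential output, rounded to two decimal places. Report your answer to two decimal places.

-0.86%

Output gap = 100 × (5.2 − 5.5) / 5.5 = -5.45%.
i = 0.30 + 3.80 + 0.4 × (3.80 − 2.70) + 0.99 × (-5.45)
   = 0.30 + 3.8 + 0.44 − 5.3955 = -0.86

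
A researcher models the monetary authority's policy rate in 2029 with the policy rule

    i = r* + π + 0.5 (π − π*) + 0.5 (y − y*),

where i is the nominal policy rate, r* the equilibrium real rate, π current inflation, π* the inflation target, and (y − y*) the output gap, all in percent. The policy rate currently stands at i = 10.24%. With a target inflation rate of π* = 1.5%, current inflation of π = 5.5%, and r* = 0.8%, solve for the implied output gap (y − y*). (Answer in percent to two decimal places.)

0.5 (y − y*) = 10.24 − 0.8 − 5.5 − 0.5 × (5.5 − 1.5) = 1.94
(y − y*) = 1.94 / 0.5 = 3.88

3.88%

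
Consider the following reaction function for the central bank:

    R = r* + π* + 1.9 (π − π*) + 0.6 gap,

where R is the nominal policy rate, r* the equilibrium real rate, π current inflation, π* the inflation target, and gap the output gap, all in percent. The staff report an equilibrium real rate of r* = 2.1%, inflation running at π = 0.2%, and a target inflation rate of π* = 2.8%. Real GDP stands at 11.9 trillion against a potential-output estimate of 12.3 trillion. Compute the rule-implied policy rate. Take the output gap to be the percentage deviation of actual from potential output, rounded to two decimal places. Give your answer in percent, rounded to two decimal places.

-1.99%

Output gap = 100 × (11.9 − 12.3) / 12.3 = -3.25%.
R = 2.10 + 2.80 + 1.9 × (0.20 − 2.80) + 0.6 × (-3.25)
   = 2.10 + 2.8 − 4.94 − 1.95 = -1.99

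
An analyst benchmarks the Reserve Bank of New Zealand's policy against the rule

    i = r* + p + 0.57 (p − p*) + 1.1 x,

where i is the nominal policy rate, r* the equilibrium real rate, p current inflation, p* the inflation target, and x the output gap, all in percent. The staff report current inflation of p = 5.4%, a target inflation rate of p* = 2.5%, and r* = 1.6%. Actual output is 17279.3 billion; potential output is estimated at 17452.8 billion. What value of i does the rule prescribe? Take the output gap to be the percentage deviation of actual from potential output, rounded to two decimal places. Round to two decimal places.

Output gap = 100 × (17279.3 − 17452.8) / 17452.8 = -0.99%.
i = 1.60 + 5.40 + 0.57 × (5.40 − 2.50) + 1.1 × (-0.99)
   = 1.60 + 5.4 + 1.653 − 1.089 = 7.56

7.56%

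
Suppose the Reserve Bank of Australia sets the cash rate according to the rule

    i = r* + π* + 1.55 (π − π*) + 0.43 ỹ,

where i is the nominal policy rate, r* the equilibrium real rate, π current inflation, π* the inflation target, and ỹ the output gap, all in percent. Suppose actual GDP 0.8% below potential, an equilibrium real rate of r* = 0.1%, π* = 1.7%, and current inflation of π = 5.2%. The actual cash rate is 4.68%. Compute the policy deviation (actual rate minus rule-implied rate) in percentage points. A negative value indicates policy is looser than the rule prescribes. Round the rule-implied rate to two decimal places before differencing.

Output 0.8% below potential → ỹ = -0.8.
i = 0.1 + 1.7 + 1.55 × (5.2 − 1.7) + 0.43 × (-0.8)
   = 0.1 + 1.7 + 5.425 − 0.344 = 6.88
Deviation = 4.68 − 6.88 = -2.20 pp.

-2.20 pp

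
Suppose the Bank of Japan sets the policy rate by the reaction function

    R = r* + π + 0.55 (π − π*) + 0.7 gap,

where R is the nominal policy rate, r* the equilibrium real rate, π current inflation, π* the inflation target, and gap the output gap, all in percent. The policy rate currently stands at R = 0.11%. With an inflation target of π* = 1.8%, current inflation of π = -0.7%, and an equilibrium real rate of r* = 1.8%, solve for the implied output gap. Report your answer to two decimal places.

0.55%

0.7 gap = 0.11 − 1.8 − (-0.7) − 0.55 × ((-0.7) − 1.8) = 0.385
gap = 0.385 / 0.7 = 0.55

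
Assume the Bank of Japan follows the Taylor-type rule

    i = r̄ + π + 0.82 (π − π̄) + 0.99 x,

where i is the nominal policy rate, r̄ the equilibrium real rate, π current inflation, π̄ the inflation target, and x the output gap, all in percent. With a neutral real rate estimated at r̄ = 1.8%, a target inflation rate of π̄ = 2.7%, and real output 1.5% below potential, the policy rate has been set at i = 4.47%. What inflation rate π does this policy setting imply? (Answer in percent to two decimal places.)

3.50%

Output 1.5% below potential → x = -1.5.
Collecting π: i = r̄ + (1 + 0.82) π − 0.82 π̄ + 0.99 x
1.82 π = 4.47 − 1.8 + 0.82 × 2.7 − 0.99 × (-1.5) = 6.369
π = 6.369 / 1.82 = 3.50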